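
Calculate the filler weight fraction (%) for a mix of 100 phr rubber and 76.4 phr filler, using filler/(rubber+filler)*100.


Filler % = filler / (rubber + filler) * 100
= 76.4 / (100 + 76.4) * 100
= 76.4 / 176.4 * 100
= 43.31%

43.31%


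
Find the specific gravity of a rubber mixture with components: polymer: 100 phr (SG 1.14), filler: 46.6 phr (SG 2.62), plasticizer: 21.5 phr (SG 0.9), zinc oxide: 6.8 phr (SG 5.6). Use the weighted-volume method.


Sum of weights = 174.9
Volume contributions:
  polymer: 100/1.14 = 87.7193
  filler: 46.6/2.62 = 17.7863
  plasticizer: 21.5/0.9 = 23.8889
  zinc oxide: 6.8/5.6 = 1.2143
Sum of volumes = 130.6087
SG = 174.9 / 130.6087 = 1.339

SG = 1.339


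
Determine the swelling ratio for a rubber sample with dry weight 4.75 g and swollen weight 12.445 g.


Q = W_swollen / W_dry
Q = 12.445 / 4.75
Q = 2.62

Q = 2.62


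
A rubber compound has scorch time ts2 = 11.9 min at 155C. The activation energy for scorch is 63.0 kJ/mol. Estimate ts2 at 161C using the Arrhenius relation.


Convert temperatures: T1 = 155 + 273.15 = 428.15 K, T2 = 161 + 273.15 = 434.15 K
ts2_new = 11.9 * exp(63000 / 8.314 * (1/434.15 - 1/428.15))
1/T2 - 1/T1 = -3.2279e-05
ts2_new = 9.32 min

9.32 min


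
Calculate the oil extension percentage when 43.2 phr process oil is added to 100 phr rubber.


Oil % = oil / (100 + oil) * 100
= 43.2 / (100 + 43.2) * 100
= 43.2 / 143.2 * 100
= 30.17%

30.17%


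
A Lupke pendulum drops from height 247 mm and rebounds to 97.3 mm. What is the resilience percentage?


Resilience = h_rebound / h_drop * 100
= 97.3 / 247 * 100
= 39.4%

39.4%


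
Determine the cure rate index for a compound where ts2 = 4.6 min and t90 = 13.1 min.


CRI = 100 / (t90 - ts2)
= 100 / (13.1 - 4.6)
= 100 / 8.5
= 11.76 min^-1

11.76 min^-1


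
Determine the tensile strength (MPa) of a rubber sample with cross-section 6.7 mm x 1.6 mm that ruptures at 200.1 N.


Area = width * thickness = 6.7 * 1.6 = 10.72 mm^2
TS = force / area = 200.1 / 10.72 = 18.67 MPa

18.67 MPa


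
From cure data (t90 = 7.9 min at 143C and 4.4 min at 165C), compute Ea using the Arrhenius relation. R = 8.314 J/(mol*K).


T1 = 416.15 K, T2 = 438.15 K
1/T1 - 1/T2 = 1.2066e-04
ln(t1/t2) = ln(7.9/4.4) = 0.5853
Ea = 8.314 * 0.5853 / 1.2066e-04 = 40328.0827 J/mol
Ea = 40.33 kJ/mol

40.33 kJ/mol


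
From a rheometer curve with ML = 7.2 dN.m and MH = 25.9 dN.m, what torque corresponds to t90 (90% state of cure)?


M90 = ML + 0.9 * (MH - ML)
M90 = 7.2 + 0.9 * (25.9 - 7.2)
M90 = 7.2 + 0.9 * 18.7
M90 = 24.03 dN.m

24.03 dN.m


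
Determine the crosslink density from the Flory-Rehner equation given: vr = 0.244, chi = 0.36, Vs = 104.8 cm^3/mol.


ln(1 - vr) = ln(1 - 0.244) = -0.2797
Numerator = -((-0.2797) + 0.244 + 0.36 * 0.244^2) = 0.0143
Denominator = 104.8 * (0.244^(1/3) - 0.244/2) = 52.7018
nu = 0.0143 / 52.7018 = 2.7098e-04 mol/cm^3

2.7098e-04 mol/cm^3


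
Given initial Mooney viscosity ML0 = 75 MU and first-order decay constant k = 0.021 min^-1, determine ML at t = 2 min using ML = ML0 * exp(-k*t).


ML = ML0 * exp(-k * t)
ML = 75 * exp(-0.021 * 2)
ML = 75 * 0.9589
ML = 71.92 MU

71.92 MU


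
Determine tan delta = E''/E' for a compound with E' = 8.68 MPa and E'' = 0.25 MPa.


tan delta = E'' / E'
= 0.25 / 8.68
= 0.0288

tan delta = 0.0288


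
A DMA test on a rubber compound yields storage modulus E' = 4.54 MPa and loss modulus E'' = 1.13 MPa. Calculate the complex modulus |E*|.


|E*| = sqrt(E'^2 + E''^2)
= sqrt(4.54^2 + 1.13^2)
= sqrt(20.6116 + 1.2769)
= 4.679 MPa

4.679 MPa


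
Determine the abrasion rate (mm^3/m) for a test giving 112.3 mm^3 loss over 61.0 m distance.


Rate = volume_loss / distance
= 112.3 / 61.0
= 1.841 mm^3/m

1.841 mm^3/m


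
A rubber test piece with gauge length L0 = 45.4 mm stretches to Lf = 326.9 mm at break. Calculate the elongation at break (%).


Elongation = (Lf - L0) / L0 * 100
= (326.9 - 45.4) / 45.4 * 100
= 281.5 / 45.4 * 100
= 620.0%

620.0%


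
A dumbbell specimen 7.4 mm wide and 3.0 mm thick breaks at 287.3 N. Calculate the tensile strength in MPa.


Area = width * thickness = 7.4 * 3.0 = 22.2 mm^2
TS = force / area = 287.3 / 22.2 = 12.94 MPa

12.94 MPa


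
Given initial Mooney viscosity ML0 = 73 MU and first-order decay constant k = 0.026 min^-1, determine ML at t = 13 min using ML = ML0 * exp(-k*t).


ML = ML0 * exp(-k * t)
ML = 73 * exp(-0.026 * 13)
ML = 73 * 0.7132
ML = 52.06 MU

52.06 MU


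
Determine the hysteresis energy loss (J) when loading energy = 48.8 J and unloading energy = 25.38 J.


Hysteresis loss = loading - unloading
= 48.8 - 25.38
= 23.42 J

23.42 J


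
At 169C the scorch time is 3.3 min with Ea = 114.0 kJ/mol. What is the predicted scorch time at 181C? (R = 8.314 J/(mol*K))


Convert temperatures: T1 = 169 + 273.15 = 442.15 K, T2 = 181 + 273.15 = 454.15 K
ts2_new = 3.3 * exp(114000 / 8.314 * (1/454.15 - 1/442.15))
1/T2 - 1/T1 = -5.9760e-05
ts2_new = 1.45 min

1.45 min


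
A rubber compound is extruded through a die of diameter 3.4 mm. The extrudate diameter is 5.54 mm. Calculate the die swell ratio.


Die swell ratio = D_extrudate / D_die
= 5.54 / 3.4
= 1.629

Die swell = 1.629


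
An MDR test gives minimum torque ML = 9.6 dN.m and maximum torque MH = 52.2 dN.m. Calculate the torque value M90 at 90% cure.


M90 = ML + 0.9 * (MH - ML)
M90 = 9.6 + 0.9 * (52.2 - 9.6)
M90 = 9.6 + 0.9 * 42.6
M90 = 47.94 dN.m

47.94 dN.m


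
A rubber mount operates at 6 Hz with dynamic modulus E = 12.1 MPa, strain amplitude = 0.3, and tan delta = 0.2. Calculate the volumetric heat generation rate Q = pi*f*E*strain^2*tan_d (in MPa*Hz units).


Q = pi * f * E * strain^2 * tan_d
= pi * 6 * 12.1 * 0.3^2 * 0.2
= pi * 6 * 12.1 * 0.0900 * 0.2
= 4.1054

Q = 4.1054


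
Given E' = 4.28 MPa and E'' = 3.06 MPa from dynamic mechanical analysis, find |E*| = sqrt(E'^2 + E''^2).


|E*| = sqrt(E'^2 + E''^2)
= sqrt(4.28^2 + 3.06^2)
= sqrt(18.3184 + 9.3636)
= 5.261 MPa

5.261 MPa


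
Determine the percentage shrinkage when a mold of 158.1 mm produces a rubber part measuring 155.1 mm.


Shrinkage = (mold - part) / mold * 100
= (158.1 - 155.1) / 158.1 * 100
= 3.0 / 158.1 * 100
= 1.9%

1.9%


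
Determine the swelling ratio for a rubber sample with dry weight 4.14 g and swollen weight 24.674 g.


Q = W_swollen / W_dry
Q = 24.674 / 4.14
Q = 5.96

Q = 5.96


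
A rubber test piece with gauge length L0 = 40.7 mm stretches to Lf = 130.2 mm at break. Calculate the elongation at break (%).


Elongation = (Lf - L0) / L0 * 100
= (130.2 - 40.7) / 40.7 * 100
= 89.5 / 40.7 * 100
= 219.9%

219.9%


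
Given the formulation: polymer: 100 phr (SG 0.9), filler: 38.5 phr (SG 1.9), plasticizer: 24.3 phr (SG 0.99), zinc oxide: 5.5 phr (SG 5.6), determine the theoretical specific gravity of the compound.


Sum of weights = 168.3
Volume contributions:
  polymer: 100/0.9 = 111.1111
  filler: 38.5/1.9 = 20.2632
  plasticizer: 24.3/0.99 = 24.5455
  zinc oxide: 5.5/5.6 = 0.9821
Sum of volumes = 156.9019
SG = 168.3 / 156.9019 = 1.073

SG = 1.073


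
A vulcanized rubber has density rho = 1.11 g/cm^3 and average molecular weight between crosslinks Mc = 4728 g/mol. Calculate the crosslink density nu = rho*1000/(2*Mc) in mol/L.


nu = rho * 1000 / (2 * Mc)
nu = 1.11 * 1000 / (2 * 4728)
nu = 1110.0 / 9456
nu = 0.1174 mol/L

0.1174 mol/L


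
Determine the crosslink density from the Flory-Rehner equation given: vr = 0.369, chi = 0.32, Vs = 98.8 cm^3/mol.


ln(1 - vr) = ln(1 - 0.369) = -0.4604
Numerator = -((-0.4604) + 0.369 + 0.32 * 0.369^2) = 0.0479
Denominator = 98.8 * (0.369^(1/3) - 0.369/2) = 52.6365
nu = 0.0479 / 52.6365 = 9.0959e-04 mol/cm^3

9.0959e-04 mol/cm^3


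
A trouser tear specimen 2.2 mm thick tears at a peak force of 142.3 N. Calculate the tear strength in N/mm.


Tear strength = force / thickness
= 142.3 / 2.2
= 64.68 N/mm

64.68 N/mm


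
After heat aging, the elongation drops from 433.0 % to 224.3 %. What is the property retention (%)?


Retention = aged / original * 100
= 224.3 / 433.0 * 100
= 51.8%

51.8%


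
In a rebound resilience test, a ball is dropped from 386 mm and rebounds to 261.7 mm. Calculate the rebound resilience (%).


Resilience = h_rebound / h_drop * 100
= 261.7 / 386 * 100
= 67.8%

67.8%


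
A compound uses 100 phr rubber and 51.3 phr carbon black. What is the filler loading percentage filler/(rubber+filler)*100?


Filler % = filler / (rubber + filler) * 100
= 51.3 / (100 + 51.3) * 100
= 51.3 / 151.3 * 100
= 33.91%

33.91%


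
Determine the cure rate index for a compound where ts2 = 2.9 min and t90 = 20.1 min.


CRI = 100 / (t90 - ts2)
= 100 / (20.1 - 2.9)
= 100 / 17.2
= 5.81 min^-1

5.81 min^-1


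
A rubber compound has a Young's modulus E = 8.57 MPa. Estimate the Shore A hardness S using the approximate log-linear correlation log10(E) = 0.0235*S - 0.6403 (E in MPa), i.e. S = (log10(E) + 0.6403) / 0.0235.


log10(E) = 0.0235*S - 0.6403  =>  S = (log10(E) + 0.6403) / 0.0235
log10(8.57) = 0.932981
S = (0.932981 + 0.6403) / 0.0235 = 1.573281 / 0.0235
S = 66.9

Shore A = 66.9


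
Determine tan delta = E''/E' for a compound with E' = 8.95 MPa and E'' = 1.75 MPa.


tan delta = E'' / E'
= 1.75 / 8.95
= 0.1955

tan delta = 0.1955


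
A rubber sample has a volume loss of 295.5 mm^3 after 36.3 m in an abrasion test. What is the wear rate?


Rate = volume_loss / distance
= 295.5 / 36.3
= 8.14 mm^3/m

8.14 mm^3/m


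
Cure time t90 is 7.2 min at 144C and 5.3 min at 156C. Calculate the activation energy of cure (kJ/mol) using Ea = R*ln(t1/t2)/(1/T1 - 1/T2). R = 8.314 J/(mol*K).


T1 = 417.15 K, T2 = 429.15 K
1/T1 - 1/T2 = 6.7032e-05
ln(t1/t2) = ln(7.2/5.3) = 0.3064
Ea = 8.314 * 0.3064 / 6.7032e-05 = 37999.8898 J/mol
Ea = 38.0 kJ/mol

38.0 kJ/mol


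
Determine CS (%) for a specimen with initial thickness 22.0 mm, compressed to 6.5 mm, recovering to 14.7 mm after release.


CS = (t0 - recovered) / (t0 - ts) * 100
= (22.0 - 14.7) / (22.0 - 6.5) * 100
= 7.3 / 15.5 * 100
= 47.1%

47.1%


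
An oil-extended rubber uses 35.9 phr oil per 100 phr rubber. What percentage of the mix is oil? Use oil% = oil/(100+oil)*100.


Oil % = oil / (100 + oil) * 100
= 35.9 / (100 + 35.9) * 100
= 35.9 / 135.9 * 100
= 26.42%

26.42%


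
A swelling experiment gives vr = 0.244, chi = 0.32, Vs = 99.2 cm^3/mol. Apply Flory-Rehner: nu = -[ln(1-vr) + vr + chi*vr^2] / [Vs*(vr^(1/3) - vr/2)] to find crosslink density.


ln(1 - vr) = ln(1 - 0.244) = -0.2797
Numerator = -((-0.2797) + 0.244 + 0.32 * 0.244^2) = 0.0167
Denominator = 99.2 * (0.244^(1/3) - 0.244/2) = 49.8857
nu = 0.0167 / 49.8857 = 3.3401e-04 mol/cm^3

3.3401e-04 mol/cm^3


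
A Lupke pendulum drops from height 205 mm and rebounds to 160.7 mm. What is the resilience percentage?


Resilience = h_rebound / h_drop * 100
= 160.7 / 205 * 100
= 78.4%

78.4%


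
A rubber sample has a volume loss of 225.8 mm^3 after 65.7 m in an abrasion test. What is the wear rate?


Rate = volume_loss / distance
= 225.8 / 65.7
= 3.437 mm^3/m

3.437 mm^3/m


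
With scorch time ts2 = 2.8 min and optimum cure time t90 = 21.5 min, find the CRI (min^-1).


CRI = 100 / (t90 - ts2)
= 100 / (21.5 - 2.8)
= 100 / 18.7
= 5.35 min^-1

5.35 min^-1


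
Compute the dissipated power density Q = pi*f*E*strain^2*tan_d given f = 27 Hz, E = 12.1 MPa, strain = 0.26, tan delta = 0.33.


Q = pi * f * E * strain^2 * tan_d
= pi * 27 * 12.1 * 0.26^2 * 0.33
= pi * 27 * 12.1 * 0.0676 * 0.33
= 22.8960

Q = 22.8960


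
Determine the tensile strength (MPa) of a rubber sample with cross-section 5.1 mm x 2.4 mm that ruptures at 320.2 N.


Area = width * thickness = 5.1 * 2.4 = 12.24 mm^2
TS = force / area = 320.2 / 12.24 = 26.16 MPa

26.16 MPa


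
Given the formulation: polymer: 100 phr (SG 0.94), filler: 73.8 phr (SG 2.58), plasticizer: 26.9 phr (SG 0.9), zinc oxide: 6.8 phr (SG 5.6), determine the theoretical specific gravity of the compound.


Sum of weights = 207.5
Volume contributions:
  polymer: 100/0.94 = 106.3830
  filler: 73.8/2.58 = 28.6047
  plasticizer: 26.9/0.9 = 29.8889
  zinc oxide: 6.8/5.6 = 1.2143
Sum of volumes = 166.0908
SG = 207.5 / 166.0908 = 1.249

SG = 1.249


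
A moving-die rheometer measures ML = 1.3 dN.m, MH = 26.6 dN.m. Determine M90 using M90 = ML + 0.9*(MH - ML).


M90 = ML + 0.9 * (MH - ML)
M90 = 1.3 + 0.9 * (26.6 - 1.3)
M90 = 1.3 + 0.9 * 25.3
M90 = 24.07 dN.m

24.07 dN.m


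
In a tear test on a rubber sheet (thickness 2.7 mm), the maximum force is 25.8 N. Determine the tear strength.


Tear strength = force / thickness
= 25.8 / 2.7
= 9.56 N/mm

9.56 N/mm


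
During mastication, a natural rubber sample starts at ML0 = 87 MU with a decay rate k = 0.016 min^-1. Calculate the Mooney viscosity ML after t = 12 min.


ML = ML0 * exp(-k * t)
ML = 87 * exp(-0.016 * 12)
ML = 87 * 0.8253
ML = 71.8 MU

71.8 MU


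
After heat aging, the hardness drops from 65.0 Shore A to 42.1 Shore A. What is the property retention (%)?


Retention = aged / original * 100
= 42.1 / 65.0 * 100
= 64.8%

64.8%


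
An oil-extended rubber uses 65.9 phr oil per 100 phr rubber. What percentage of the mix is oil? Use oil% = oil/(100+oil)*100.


Oil % = oil / (100 + oil) * 100
= 65.9 / (100 + 65.9) * 100
= 65.9 / 165.9 * 100
= 39.72%

39.72%


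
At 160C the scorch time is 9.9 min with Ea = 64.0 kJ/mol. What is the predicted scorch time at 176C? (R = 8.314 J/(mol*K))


Convert temperatures: T1 = 160 + 273.15 = 433.15 K, T2 = 176 + 273.15 = 449.15 K
ts2_new = 9.9 * exp(64000 / 8.314 * (1/449.15 - 1/433.15))
1/T2 - 1/T1 = -8.2241e-05
ts2_new = 5.26 min

5.26 min


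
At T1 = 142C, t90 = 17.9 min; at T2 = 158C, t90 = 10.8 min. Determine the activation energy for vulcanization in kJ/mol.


T1 = 415.15 K, T2 = 431.15 K
1/T1 - 1/T2 = 8.9390e-05
ln(t1/t2) = ln(17.9/10.8) = 0.5053
Ea = 8.314 * 0.5053 / 8.9390e-05 = 46993.0603 J/mol
Ea = 46.99 kJ/mol

46.99 kJ/mol


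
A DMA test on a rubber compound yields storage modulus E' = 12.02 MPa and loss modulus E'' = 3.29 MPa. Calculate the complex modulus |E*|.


|E*| = sqrt(E'^2 + E''^2)
= sqrt(12.02^2 + 3.29^2)
= sqrt(144.4804 + 10.8241)
= 12.462 MPa

12.462 MPa


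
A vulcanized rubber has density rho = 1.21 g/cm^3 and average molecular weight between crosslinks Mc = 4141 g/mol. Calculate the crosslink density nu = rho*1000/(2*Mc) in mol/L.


nu = rho * 1000 / (2 * Mc)
nu = 1.21 * 1000 / (2 * 4141)
nu = 1210.0 / 8282
nu = 0.1461 mol/L

0.1461 mol/L


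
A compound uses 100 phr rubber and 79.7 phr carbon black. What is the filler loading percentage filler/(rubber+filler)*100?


Filler % = filler / (rubber + filler) * 100
= 79.7 / (100 + 79.7) * 100
= 79.7 / 179.7 * 100
= 44.35%

44.35%


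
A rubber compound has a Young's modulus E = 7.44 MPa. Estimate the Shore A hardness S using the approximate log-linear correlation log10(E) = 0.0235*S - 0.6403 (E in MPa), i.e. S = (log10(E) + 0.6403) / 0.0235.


log10(E) = 0.0235*S - 0.6403  =>  S = (log10(E) + 0.6403) / 0.0235
log10(7.44) = 0.871573
S = (0.871573 + 0.6403) / 0.0235 = 1.511873 / 0.0235
S = 64.3

Shore A = 64.3


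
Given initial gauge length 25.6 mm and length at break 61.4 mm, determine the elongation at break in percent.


Elongation = (Lf - L0) / L0 * 100
= (61.4 - 25.6) / 25.6 * 100
= 35.8 / 25.6 * 100
= 139.8%

139.8%


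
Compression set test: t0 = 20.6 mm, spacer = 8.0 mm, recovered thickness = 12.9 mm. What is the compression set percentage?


CS = (t0 - recovered) / (t0 - ts) * 100
= (20.6 - 12.9) / (20.6 - 8.0) * 100
= 7.7 / 12.6 * 100
= 61.1%

61.1%


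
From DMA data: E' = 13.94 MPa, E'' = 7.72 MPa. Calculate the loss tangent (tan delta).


tan delta = E'' / E'
= 7.72 / 13.94
= 0.5538

tan delta = 0.5538


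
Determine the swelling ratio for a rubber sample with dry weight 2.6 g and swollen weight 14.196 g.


Q = W_swollen / W_dry
Q = 14.196 / 2.6
Q = 5.46

Q = 5.46


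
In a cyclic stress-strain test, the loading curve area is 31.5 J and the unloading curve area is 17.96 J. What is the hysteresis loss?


Hysteresis loss = loading - unloading
= 31.5 - 17.96
= 13.54 J

13.54 J


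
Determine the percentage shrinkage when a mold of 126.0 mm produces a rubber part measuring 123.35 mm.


Shrinkage = (mold - part) / mold * 100
= (126.0 - 123.35) / 126.0 * 100
= 2.65 / 126.0 * 100
= 2.1%

2.1%


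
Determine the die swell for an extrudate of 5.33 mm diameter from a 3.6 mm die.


Die swell ratio = D_extrudate / D_die
= 5.33 / 3.6
= 1.481

Die swell = 1.481


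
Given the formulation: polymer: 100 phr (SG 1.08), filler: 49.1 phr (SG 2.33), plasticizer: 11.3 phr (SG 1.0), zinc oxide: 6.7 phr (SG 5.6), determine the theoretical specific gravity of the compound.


Sum of weights = 167.1
Volume contributions:
  polymer: 100/1.08 = 92.5926
  filler: 49.1/2.33 = 21.0730
  plasticizer: 11.3/1.0 = 11.3000
  zinc oxide: 6.7/5.6 = 1.1964
Sum of volumes = 126.1620
SG = 167.1 / 126.1620 = 1.324

SG = 1.324


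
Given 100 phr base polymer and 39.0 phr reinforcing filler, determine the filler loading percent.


Filler % = filler / (rubber + filler) * 100
= 39.0 / (100 + 39.0) * 100
= 39.0 / 139.0 * 100
= 28.06%

28.06%


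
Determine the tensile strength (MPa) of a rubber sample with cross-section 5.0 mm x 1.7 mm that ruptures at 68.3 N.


Area = width * thickness = 5.0 * 1.7 = 8.5 mm^2
TS = force / area = 68.3 / 8.5 = 8.04 MPa

8.04 MPa


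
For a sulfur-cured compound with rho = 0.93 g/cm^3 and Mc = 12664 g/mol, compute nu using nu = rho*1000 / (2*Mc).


nu = rho * 1000 / (2 * Mc)
nu = 0.93 * 1000 / (2 * 12664)
nu = 930.0 / 25328
nu = 0.0367 mol/L

0.0367 mol/L


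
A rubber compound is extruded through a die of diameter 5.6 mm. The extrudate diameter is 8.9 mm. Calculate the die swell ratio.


Die swell ratio = D_extrudate / D_die
= 8.9 / 5.6
= 1.589

Die swell = 1.589


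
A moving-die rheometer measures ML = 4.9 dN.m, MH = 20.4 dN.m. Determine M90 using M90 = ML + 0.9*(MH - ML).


M90 = ML + 0.9 * (MH - ML)
M90 = 4.9 + 0.9 * (20.4 - 4.9)
M90 = 4.9 + 0.9 * 15.5
M90 = 18.85 dN.m

18.85 dN.m


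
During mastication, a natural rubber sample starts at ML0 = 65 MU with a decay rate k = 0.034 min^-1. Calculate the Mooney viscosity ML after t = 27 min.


ML = ML0 * exp(-k * t)
ML = 65 * exp(-0.034 * 27)
ML = 65 * 0.3993
ML = 25.96 MU

25.96 MU


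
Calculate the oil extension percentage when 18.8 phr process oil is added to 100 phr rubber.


Oil % = oil / (100 + oil) * 100
= 18.8 / (100 + 18.8) * 100
= 18.8 / 118.8 * 100
= 15.82%

15.82%


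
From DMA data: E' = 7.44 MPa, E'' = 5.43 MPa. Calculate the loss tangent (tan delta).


tan delta = E'' / E'
= 5.43 / 7.44
= 0.7298

tan delta = 0.7298


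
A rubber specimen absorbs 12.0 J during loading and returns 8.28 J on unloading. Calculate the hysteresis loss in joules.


Hysteresis loss = loading - unloading
= 12.0 - 8.28
= 3.72 J

3.72 J


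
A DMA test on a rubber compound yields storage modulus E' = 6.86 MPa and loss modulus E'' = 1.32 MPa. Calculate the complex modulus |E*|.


|E*| = sqrt(E'^2 + E''^2)
= sqrt(6.86^2 + 1.32^2)
= sqrt(47.0596 + 1.7424)
= 6.986 MPa

6.986 MPa


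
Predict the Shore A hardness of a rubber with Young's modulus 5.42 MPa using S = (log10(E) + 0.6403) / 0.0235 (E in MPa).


log10(E) = 0.0235*S - 0.6403  =>  S = (log10(E) + 0.6403) / 0.0235
log10(5.42) = 0.733999
S = (0.733999 + 0.6403) / 0.0235 = 1.374299 / 0.0235
S = 58.5

Shore A = 58.5


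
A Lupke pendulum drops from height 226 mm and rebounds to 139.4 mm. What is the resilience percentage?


Resilience = h_rebound / h_drop * 100
= 139.4 / 226 * 100
= 61.7%

61.7%


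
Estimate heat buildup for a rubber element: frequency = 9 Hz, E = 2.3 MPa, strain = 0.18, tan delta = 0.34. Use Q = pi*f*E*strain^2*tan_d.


Q = pi * f * E * strain^2 * tan_d
= pi * 9 * 2.3 * 0.18^2 * 0.34
= pi * 9 * 2.3 * 0.0324 * 0.34
= 0.7164

Q = 0.7164


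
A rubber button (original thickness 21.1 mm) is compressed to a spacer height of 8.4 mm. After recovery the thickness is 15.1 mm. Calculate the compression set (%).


CS = (t0 - recovered) / (t0 - ts) * 100
= (21.1 - 15.1) / (21.1 - 8.4) * 100
= 6.0 / 12.7 * 100
= 47.2%

47.2%


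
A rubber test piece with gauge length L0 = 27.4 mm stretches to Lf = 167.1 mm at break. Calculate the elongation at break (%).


Elongation = (Lf - L0) / L0 * 100
= (167.1 - 27.4) / 27.4 * 100
= 139.7 / 27.4 * 100
= 509.9%

509.9%


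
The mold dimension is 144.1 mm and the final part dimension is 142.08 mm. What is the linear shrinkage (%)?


Shrinkage = (mold - part) / mold * 100
= (144.1 - 142.08) / 144.1 * 100
= 2.02 / 144.1 * 100
= 1.4%

1.4%


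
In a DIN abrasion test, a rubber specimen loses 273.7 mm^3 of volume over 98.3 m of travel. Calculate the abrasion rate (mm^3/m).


Rate = volume_loss / distance
= 273.7 / 98.3
= 2.784 mm^3/m

2.784 mm^3/m


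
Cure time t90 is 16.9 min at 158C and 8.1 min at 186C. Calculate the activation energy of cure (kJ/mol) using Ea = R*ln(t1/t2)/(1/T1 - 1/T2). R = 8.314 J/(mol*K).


T1 = 431.15 K, T2 = 459.15 K
1/T1 - 1/T2 = 1.4144e-04
ln(t1/t2) = ln(16.9/8.1) = 0.7354
Ea = 8.314 * 0.7354 / 1.4144e-04 = 43230.2613 J/mol
Ea = 43.23 kJ/mol

43.23 kJ/mol


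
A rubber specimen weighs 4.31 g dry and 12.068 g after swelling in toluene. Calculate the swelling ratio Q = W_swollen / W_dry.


Q = W_swollen / W_dry
Q = 12.068 / 4.31
Q = 2.8

Q = 2.8


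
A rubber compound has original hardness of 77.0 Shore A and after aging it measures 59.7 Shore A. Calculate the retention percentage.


Retention = aged / original * 100
= 59.7 / 77.0 * 100
= 77.5%

77.5%


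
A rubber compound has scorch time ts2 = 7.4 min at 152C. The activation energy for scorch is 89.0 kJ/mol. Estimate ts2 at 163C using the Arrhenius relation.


Convert temperatures: T1 = 152 + 273.15 = 425.15 K, T2 = 163 + 273.15 = 436.15 K
ts2_new = 7.4 * exp(89000 / 8.314 * (1/436.15 - 1/425.15))
1/T2 - 1/T1 = -5.9322e-05
ts2_new = 3.92 min

3.92 min


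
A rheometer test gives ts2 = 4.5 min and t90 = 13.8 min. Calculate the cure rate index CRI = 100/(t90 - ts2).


CRI = 100 / (t90 - ts2)
= 100 / (13.8 - 4.5)
= 100 / 9.3
= 10.75 min^-1

10.75 min^-1


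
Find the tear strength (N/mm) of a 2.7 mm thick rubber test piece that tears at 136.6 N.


Tear strength = force / thickness
= 136.6 / 2.7
= 50.59 N/mm

50.59 N/mm


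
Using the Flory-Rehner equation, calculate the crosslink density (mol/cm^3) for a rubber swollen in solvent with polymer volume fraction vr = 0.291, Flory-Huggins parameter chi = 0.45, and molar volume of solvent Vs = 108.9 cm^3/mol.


ln(1 - vr) = ln(1 - 0.291) = -0.3439
Numerator = -((-0.3439) + 0.291 + 0.45 * 0.291^2) = 0.0148
Denominator = 108.9 * (0.291^(1/3) - 0.291/2) = 56.3199
nu = 0.0148 / 56.3199 = 2.6267e-04 mol/cm^3

2.6267e-04 mol/cm^3


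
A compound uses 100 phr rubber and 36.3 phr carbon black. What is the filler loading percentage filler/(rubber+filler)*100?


Filler % = filler / (rubber + filler) * 100
= 36.3 / (100 + 36.3) * 100
= 36.3 / 136.3 * 100
= 26.63%

26.63%


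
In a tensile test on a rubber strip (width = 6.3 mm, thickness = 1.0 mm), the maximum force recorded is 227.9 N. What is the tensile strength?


Area = width * thickness = 6.3 * 1.0 = 6.3 mm^2
TS = force / area = 227.9 / 6.3 = 36.17 MPa

36.17 MPa


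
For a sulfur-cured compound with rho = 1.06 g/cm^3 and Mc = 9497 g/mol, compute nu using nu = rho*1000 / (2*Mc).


nu = rho * 1000 / (2 * Mc)
nu = 1.06 * 1000 / (2 * 9497)
nu = 1060.0 / 18994
nu = 0.0558 mol/L

0.0558 mol/L


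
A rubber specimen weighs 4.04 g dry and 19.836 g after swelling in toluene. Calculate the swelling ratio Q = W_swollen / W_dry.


Q = W_swollen / W_dry
Q = 19.836 / 4.04
Q = 4.91

Q = 4.91


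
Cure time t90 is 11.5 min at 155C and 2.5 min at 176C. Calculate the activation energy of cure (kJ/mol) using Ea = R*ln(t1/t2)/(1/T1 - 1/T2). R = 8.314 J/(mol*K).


T1 = 428.15 K, T2 = 449.15 K
1/T1 - 1/T2 = 1.0920e-04
ln(t1/t2) = ln(11.5/2.5) = 1.5261
Ea = 8.314 * 1.5261 / 1.0920e-04 = 116184.6181 J/mol
Ea = 116.18 kJ/mol

116.18 kJ/mol


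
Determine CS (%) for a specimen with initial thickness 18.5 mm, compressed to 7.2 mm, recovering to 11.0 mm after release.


CS = (t0 - recovered) / (t0 - ts) * 100
= (18.5 - 11.0) / (18.5 - 7.2) * 100
= 7.5 / 11.3 * 100
= 66.4%

66.4%


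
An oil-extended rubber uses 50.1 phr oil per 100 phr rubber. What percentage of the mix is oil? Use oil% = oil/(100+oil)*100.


Oil % = oil / (100 + oil) * 100
= 50.1 / (100 + 50.1) * 100
= 50.1 / 150.1 * 100
= 33.38%

33.38%


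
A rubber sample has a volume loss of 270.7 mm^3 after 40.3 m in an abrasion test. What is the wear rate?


Rate = volume_loss / distance
= 270.7 / 40.3
= 6.717 mm^3/m

6.717 mm^3/m


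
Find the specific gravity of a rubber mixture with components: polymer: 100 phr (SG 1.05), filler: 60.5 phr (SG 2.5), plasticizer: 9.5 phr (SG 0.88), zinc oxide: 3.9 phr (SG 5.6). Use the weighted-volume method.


Sum of weights = 173.9
Volume contributions:
  polymer: 100/1.05 = 95.2381
  filler: 60.5/2.5 = 24.2000
  plasticizer: 9.5/0.88 = 10.7955
  zinc oxide: 3.9/5.6 = 0.6964
Sum of volumes = 130.9300
SG = 173.9 / 130.9300 = 1.328

SG = 1.328


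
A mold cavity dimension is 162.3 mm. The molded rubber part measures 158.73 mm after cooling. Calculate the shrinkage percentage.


Shrinkage = (mold - part) / mold * 100
= (162.3 - 158.73) / 162.3 * 100
= 3.57 / 162.3 * 100
= 2.2%

2.2%


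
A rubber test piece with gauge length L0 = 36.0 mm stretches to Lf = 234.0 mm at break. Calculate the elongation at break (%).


Elongation = (Lf - L0) / L0 * 100
= (234.0 - 36.0) / 36.0 * 100
= 198.0 / 36.0 * 100
= 550.0%

550.0%


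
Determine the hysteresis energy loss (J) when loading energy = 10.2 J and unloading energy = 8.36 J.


Hysteresis loss = loading - unloading
= 10.2 - 8.36
= 1.84 J

1.84 J


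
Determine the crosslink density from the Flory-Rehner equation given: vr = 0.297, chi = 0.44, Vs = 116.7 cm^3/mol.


ln(1 - vr) = ln(1 - 0.297) = -0.3524
Numerator = -((-0.3524) + 0.297 + 0.44 * 0.297^2) = 0.0166
Denominator = 116.7 * (0.297^(1/3) - 0.297/2) = 60.5316
nu = 0.0166 / 60.5316 = 2.7401e-04 mol/cm^3

2.7401e-04 mol/cm^3


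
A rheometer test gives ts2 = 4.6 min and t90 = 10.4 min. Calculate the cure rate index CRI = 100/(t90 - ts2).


CRI = 100 / (t90 - ts2)
= 100 / (10.4 - 4.6)
= 100 / 5.8
= 17.24 min^-1

17.24 min^-1


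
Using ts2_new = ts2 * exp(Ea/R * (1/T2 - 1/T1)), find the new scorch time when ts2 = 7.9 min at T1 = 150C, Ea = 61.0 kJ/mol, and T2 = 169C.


Convert temperatures: T1 = 150 + 273.15 = 423.15 K, T2 = 169 + 273.15 = 442.15 K
ts2_new = 7.9 * exp(61000 / 8.314 * (1/442.15 - 1/423.15))
1/T2 - 1/T1 = -1.0155e-04
ts2_new = 3.75 min

3.75 min


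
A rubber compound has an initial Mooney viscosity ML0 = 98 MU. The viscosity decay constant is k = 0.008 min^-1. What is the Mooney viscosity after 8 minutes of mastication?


ML = ML0 * exp(-k * t)
ML = 98 * exp(-0.008 * 8)
ML = 98 * 0.9380
ML = 91.92 MU

91.92 MU


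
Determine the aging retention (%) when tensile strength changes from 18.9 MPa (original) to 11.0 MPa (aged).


Retention = aged / original * 100
= 11.0 / 18.9 * 100
= 58.2%

58.2%


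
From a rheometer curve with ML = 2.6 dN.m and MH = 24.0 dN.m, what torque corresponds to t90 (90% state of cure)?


M90 = ML + 0.9 * (MH - ML)
M90 = 2.6 + 0.9 * (24.0 - 2.6)
M90 = 2.6 + 0.9 * 21.4
M90 = 21.86 dN.m

21.86 dN.m


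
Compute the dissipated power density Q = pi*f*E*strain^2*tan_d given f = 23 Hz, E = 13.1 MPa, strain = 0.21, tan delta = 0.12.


Q = pi * f * E * strain^2 * tan_d
= pi * 23 * 13.1 * 0.21^2 * 0.12
= pi * 23 * 13.1 * 0.0441 * 0.12
= 5.0092

Q = 5.0092


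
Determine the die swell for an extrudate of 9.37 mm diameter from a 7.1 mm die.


Die swell ratio = D_extrudate / D_die
= 9.37 / 7.1
= 1.32

Die swell = 1.32


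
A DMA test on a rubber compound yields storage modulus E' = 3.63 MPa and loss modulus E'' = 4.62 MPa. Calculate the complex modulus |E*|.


|E*| = sqrt(E'^2 + E''^2)
= sqrt(3.63^2 + 4.62^2)
= sqrt(13.1769 + 21.3444)
= 5.875 MPa

5.875 MPa


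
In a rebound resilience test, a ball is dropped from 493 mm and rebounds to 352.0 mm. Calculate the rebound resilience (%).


Resilience = h_rebound / h_drop * 100
= 352.0 / 493 * 100
= 71.4%

71.4%


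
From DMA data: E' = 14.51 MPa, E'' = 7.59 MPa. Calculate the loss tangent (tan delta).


tan delta = E'' / E'
= 7.59 / 14.51
= 0.5231

tan delta = 0.5231


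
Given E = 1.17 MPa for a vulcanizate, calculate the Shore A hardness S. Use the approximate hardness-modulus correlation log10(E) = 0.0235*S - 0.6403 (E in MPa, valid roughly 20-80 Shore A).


log10(E) = 0.0235*S - 0.6403  =>  S = (log10(E) + 0.6403) / 0.0235
log10(1.17) = 0.068186
S = (0.068186 + 0.6403) / 0.0235 = 0.708486 / 0.0235
S = 30.1

Shore A = 30.1


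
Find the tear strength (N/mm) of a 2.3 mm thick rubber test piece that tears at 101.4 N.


Tear strength = force / thickness
= 101.4 / 2.3
= 44.09 N/mm

44.09 N/mm


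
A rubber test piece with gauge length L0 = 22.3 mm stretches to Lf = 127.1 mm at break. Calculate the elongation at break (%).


Elongation = (Lf - L0) / L0 * 100
= (127.1 - 22.3) / 22.3 * 100
= 104.8 / 22.3 * 100
= 470.0%

470.0%


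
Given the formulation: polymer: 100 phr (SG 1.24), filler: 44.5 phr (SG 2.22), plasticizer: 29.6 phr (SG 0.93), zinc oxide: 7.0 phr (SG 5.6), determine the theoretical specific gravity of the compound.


Sum of weights = 181.1
Volume contributions:
  polymer: 100/1.24 = 80.6452
  filler: 44.5/2.22 = 20.0450
  plasticizer: 29.6/0.93 = 31.8280
  zinc oxide: 7.0/5.6 = 1.2500
Sum of volumes = 133.7682
SG = 181.1 / 133.7682 = 1.354

SG = 1.354


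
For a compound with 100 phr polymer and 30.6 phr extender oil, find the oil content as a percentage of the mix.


Oil % = oil / (100 + oil) * 100
= 30.6 / (100 + 30.6) * 100
= 30.6 / 130.6 * 100
= 23.43%

23.43%


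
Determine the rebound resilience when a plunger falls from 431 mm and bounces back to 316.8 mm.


Resilience = h_rebound / h_drop * 100
= 316.8 / 431 * 100
= 73.5%

73.5%


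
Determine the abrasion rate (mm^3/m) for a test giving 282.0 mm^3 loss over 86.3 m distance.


Rate = volume_loss / distance
= 282.0 / 86.3
= 3.268 mm^3/m

3.268 mm^3/m


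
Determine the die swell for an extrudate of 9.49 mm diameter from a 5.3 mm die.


Die swell ratio = D_extrudate / D_die
= 9.49 / 5.3
= 1.791

Die swell = 1.791


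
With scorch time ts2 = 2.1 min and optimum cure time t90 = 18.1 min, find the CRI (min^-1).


CRI = 100 / (t90 - ts2)
= 100 / (18.1 - 2.1)
= 100 / 16.0
= 6.25 min^-1

6.25 min^-1


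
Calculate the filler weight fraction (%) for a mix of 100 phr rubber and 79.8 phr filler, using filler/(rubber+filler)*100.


Filler % = filler / (rubber + filler) * 100
= 79.8 / (100 + 79.8) * 100
= 79.8 / 179.8 * 100
= 44.38%

44.38%


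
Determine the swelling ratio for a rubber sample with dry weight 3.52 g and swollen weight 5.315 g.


Q = W_swollen / W_dry
Q = 5.315 / 3.52
Q = 1.51

Q = 1.51


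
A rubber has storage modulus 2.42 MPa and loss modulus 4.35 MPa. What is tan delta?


tan delta = E'' / E'
= 4.35 / 2.42
= 1.7975

tan delta = 1.7975


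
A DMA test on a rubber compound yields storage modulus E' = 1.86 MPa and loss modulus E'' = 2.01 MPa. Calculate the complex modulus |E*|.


|E*| = sqrt(E'^2 + E''^2)
= sqrt(1.86^2 + 2.01^2)
= sqrt(3.4596 + 4.0401)
= 2.739 MPa

2.739 MPa


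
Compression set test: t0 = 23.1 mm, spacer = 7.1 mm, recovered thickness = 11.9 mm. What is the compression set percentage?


CS = (t0 - recovered) / (t0 - ts) * 100
= (23.1 - 11.9) / (23.1 - 7.1) * 100
= 11.2 / 16.0 * 100
= 70.0%

70.0%


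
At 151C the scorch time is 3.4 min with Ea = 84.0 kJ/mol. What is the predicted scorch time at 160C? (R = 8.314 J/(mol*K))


Convert temperatures: T1 = 151 + 273.15 = 424.15 K, T2 = 160 + 273.15 = 433.15 K
ts2_new = 3.4 * exp(84000 / 8.314 * (1/433.15 - 1/424.15))
1/T2 - 1/T1 = -4.8987e-05
ts2_new = 2.07 min

2.07 min


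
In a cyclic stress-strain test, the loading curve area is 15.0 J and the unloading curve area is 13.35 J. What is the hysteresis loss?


Hysteresis loss = loading - unloading
= 15.0 - 13.35
= 1.65 J

1.65 J


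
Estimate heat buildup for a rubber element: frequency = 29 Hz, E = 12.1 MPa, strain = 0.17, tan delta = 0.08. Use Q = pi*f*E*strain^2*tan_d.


Q = pi * f * E * strain^2 * tan_d
= pi * 29 * 12.1 * 0.17^2 * 0.08
= pi * 29 * 12.1 * 0.0289 * 0.08
= 2.5487

Q = 2.5487


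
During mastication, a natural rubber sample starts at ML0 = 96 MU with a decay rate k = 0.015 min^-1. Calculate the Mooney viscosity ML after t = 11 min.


ML = ML0 * exp(-k * t)
ML = 96 * exp(-0.015 * 11)
ML = 96 * 0.8479
ML = 81.4 MU

81.4 MU


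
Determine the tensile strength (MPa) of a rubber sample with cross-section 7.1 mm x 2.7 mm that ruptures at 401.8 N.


Area = width * thickness = 7.1 * 2.7 = 19.17 mm^2
TS = force / area = 401.8 / 19.17 = 20.96 MPa

20.96 MPa


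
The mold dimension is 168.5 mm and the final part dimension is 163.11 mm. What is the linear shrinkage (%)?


Shrinkage = (mold - part) / mold * 100
= (168.5 - 163.11) / 168.5 * 100
= 5.39 / 168.5 * 100
= 3.2%

3.2%


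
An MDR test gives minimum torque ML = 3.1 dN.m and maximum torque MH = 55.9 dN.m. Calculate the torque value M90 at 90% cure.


M90 = ML + 0.9 * (MH - ML)
M90 = 3.1 + 0.9 * (55.9 - 3.1)
M90 = 3.1 + 0.9 * 52.8
M90 = 50.62 dN.m

50.62 dN.m


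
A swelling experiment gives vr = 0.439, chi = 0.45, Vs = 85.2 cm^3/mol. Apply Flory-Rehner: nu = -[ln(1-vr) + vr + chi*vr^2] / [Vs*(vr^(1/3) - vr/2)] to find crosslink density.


ln(1 - vr) = ln(1 - 0.439) = -0.5780
Numerator = -((-0.5780) + 0.439 + 0.45 * 0.439^2) = 0.0523
Denominator = 85.2 * (0.439^(1/3) - 0.439/2) = 46.0518
nu = 0.0523 / 46.0518 = 0.0011 mol/cm^3

0.0011 mol/cm^3


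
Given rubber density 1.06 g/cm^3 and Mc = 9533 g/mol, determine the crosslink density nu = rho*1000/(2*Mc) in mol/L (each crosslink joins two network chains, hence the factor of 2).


nu = rho * 1000 / (2 * Mc)
nu = 1.06 * 1000 / (2 * 9533)
nu = 1060.0 / 19066
nu = 0.0556 mol/L

0.0556 mol/L


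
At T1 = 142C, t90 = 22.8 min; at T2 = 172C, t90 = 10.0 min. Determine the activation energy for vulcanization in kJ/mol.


T1 = 415.15 K, T2 = 445.15 K
1/T1 - 1/T2 = 1.6233e-04
ln(t1/t2) = ln(22.8/10.0) = 0.8242
Ea = 8.314 * 0.8242 / 1.6233e-04 = 42210.4377 J/mol
Ea = 42.21 kJ/mol

42.21 kJ/mol


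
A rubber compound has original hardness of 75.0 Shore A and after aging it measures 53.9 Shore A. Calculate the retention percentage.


Retention = aged / original * 100
= 53.9 / 75.0 * 100
= 71.9%

71.9%


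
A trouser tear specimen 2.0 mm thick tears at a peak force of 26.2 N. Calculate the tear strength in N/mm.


Tear strength = force / thickness
= 26.2 / 2.0
= 13.1 N/mm

13.1 N/mm


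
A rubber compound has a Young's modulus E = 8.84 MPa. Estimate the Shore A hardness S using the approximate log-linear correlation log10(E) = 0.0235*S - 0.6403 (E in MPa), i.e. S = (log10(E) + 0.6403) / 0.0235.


log10(E) = 0.0235*S - 0.6403  =>  S = (log10(E) + 0.6403) / 0.0235
log10(8.84) = 0.946452
S = (0.946452 + 0.6403) / 0.0235 = 1.586752 / 0.0235
S = 67.5

Shore A = 67.5


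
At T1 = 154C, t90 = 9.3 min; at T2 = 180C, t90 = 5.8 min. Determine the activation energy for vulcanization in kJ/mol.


T1 = 427.15 K, T2 = 453.15 K
1/T1 - 1/T2 = 1.3432e-04
ln(t1/t2) = ln(9.3/5.8) = 0.4722
Ea = 8.314 * 0.4722 / 1.3432e-04 = 29224.3610 J/mol
Ea = 29.22 kJ/mol

29.22 kJ/mol


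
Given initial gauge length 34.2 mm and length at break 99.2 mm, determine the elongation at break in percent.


Elongation = (Lf - L0) / L0 * 100
= (99.2 - 34.2) / 34.2 * 100
= 65.0 / 34.2 * 100
= 190.1%

190.1%


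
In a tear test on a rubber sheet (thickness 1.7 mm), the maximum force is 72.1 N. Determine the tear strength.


Tear strength = force / thickness
= 72.1 / 1.7
= 42.41 N/mm

42.41 N/mm


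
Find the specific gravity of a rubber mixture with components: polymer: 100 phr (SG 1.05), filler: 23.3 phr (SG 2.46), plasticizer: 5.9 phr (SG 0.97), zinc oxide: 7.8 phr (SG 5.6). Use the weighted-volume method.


Sum of weights = 137.0
Volume contributions:
  polymer: 100/1.05 = 95.2381
  filler: 23.3/2.46 = 9.4715
  plasticizer: 5.9/0.97 = 6.0825
  zinc oxide: 7.8/5.6 = 1.3929
Sum of volumes = 112.1850
SG = 137.0 / 112.1850 = 1.221

SG = 1.221


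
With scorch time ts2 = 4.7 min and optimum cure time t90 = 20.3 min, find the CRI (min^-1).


CRI = 100 / (t90 - ts2)
= 100 / (20.3 - 4.7)
= 100 / 15.6
= 6.41 min^-1

6.41 min^-1


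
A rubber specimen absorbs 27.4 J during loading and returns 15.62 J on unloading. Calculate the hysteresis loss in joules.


Hysteresis loss = loading - unloading
= 27.4 - 15.62
= 11.78 J

11.78 J


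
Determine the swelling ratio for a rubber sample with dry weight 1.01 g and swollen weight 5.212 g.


Q = W_swollen / W_dry
Q = 5.212 / 1.01
Q = 5.16

Q = 5.16


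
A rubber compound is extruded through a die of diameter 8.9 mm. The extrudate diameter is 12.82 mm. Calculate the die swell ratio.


Die swell ratio = D_extrudate / D_die
= 12.82 / 8.9
= 1.44

Die swell = 1.44


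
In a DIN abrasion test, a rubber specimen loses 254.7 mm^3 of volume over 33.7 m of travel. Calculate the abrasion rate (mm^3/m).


Rate = volume_loss / distance
= 254.7 / 33.7
= 7.558 mm^3/m

7.558 mm^3/m


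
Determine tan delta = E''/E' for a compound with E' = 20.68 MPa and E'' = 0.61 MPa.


tan delta = E'' / E'
= 0.61 / 20.68
= 0.0295

tan delta = 0.0295


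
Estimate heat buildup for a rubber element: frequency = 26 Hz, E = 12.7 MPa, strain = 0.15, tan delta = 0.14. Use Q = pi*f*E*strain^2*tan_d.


Q = pi * f * E * strain^2 * tan_d
= pi * 26 * 12.7 * 0.15^2 * 0.14
= pi * 26 * 12.7 * 0.0225 * 0.14
= 3.2677

Q = 3.2677


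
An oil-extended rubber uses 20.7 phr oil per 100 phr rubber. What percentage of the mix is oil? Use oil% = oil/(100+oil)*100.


Oil % = oil / (100 + oil) * 100
= 20.7 / (100 + 20.7) * 100
= 20.7 / 120.7 * 100
= 17.15%

17.15%


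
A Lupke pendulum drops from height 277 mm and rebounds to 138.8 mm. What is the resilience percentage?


Resilience = h_rebound / h_drop * 100
= 138.8 / 277 * 100
= 50.1%

50.1%


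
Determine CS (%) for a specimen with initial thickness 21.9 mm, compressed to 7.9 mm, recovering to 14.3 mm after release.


CS = (t0 - recovered) / (t0 - ts) * 100
= (21.9 - 14.3) / (21.9 - 7.9) * 100
= 7.6 / 14.0 * 100
= 54.3%

54.3%


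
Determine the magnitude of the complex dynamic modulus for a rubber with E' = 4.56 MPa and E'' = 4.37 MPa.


|E*| = sqrt(E'^2 + E''^2)
= sqrt(4.56^2 + 4.37^2)
= sqrt(20.7936 + 19.0969)
= 6.316 MPa

6.316 MPa


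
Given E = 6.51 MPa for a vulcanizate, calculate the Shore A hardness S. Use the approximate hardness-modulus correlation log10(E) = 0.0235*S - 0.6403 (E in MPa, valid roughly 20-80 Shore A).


log10(E) = 0.0235*S - 0.6403  =>  S = (log10(E) + 0.6403) / 0.0235
log10(6.51) = 0.813581
S = (0.813581 + 0.6403) / 0.0235 = 1.453881 / 0.0235
S = 61.9

Shore A = 61.9


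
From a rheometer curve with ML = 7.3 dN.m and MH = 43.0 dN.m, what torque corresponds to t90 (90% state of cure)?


M90 = ML + 0.9 * (MH - ML)
M90 = 7.3 + 0.9 * (43.0 - 7.3)
M90 = 7.3 + 0.9 * 35.7
M90 = 39.43 dN.m

39.43 dN.m


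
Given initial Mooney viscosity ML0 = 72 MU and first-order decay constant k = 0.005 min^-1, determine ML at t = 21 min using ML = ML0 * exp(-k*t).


ML = ML0 * exp(-k * t)
ML = 72 * exp(-0.005 * 21)
ML = 72 * 0.9003
ML = 64.82 MU

64.82 MU
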